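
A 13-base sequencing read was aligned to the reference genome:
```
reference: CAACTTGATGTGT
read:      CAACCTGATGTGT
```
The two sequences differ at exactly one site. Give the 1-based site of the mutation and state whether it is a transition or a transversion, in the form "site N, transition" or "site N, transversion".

The sequences differ only at site 5: T→C (pyrimidine→pyrimidine), a transition.

site 5, transition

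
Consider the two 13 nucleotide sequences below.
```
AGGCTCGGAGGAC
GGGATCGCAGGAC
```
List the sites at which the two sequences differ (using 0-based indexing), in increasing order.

Scanning 0-based: 0: A/G; 3: C/A; 7: G/C.

0, 3, 7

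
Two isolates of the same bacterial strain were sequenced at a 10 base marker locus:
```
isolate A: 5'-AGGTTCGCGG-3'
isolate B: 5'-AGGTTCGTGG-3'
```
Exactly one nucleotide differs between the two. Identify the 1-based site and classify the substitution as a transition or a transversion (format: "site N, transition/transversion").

site 8, transition

Site 8 changes C→T. C is a pyrimidine and T is a pyrimidine, so this is a transition.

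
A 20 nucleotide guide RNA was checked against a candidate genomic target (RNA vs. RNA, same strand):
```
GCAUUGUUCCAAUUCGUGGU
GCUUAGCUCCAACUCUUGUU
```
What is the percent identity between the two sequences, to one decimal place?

70.0%

6 positions differ (3, 5, 7, 13, 16, 19), so 14 of 20 match: 14/20 = 70%.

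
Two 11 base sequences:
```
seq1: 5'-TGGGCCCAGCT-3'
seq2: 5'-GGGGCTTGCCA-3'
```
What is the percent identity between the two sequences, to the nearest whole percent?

6 positions differ (1, 6, 7, 8, 9, 11), so 5 of 11 match: 5/11 = 45.45%.

45%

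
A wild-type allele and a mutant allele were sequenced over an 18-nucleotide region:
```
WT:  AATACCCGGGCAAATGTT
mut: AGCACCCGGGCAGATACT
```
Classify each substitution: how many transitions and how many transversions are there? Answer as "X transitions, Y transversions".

5 transitions, 0 transversions

Mismatches (1-based):
site 2: A→G (purine→purine, transition)
site 3: T→C (pyrimidine→pyrimidine, transition)
site 13: A→G (purine→purine, transition)
site 16: G→A (purine→purine, transition)
site 17: T→C (pyrimidine→pyrimidine, transition)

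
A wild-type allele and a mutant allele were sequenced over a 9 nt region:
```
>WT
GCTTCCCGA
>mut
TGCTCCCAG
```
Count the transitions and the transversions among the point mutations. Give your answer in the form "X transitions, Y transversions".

3 transitions, 2 transversions

Transitions (purine↔purine or pyrimidine↔pyrimidine): 3 T→C, 8 G→A, 9 A→G.
Transversions (purine↔pyrimidine): 1 G→T, 2 C→G.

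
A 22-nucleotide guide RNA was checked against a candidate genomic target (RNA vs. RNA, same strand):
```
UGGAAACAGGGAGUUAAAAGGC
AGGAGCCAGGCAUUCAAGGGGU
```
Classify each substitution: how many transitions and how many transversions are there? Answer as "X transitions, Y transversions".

Mismatches (1-based):
site 1: U→A (pyrimidine→purine, transversion)
site 5: A→G (purine→purine, transition)
site 6: A→C (purine→pyrimidine, transversion)
site 11: G→C (purine→pyrimidine, transversion)
site 13: G→U (purine→pyrimidine, transversion)
site 15: U→C (pyrimidine→pyrimidine, transition)
site 18: A→G (purine→purine, transition)
site 19: A→G (purine→purine, transition)
site 22: C→U (pyrimidine→pyrimidine, transition)

5 transitions, 4 transversions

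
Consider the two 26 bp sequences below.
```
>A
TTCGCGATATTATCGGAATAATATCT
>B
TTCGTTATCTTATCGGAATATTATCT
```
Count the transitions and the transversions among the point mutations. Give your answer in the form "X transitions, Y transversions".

Transitions (purine↔purine or pyrimidine↔pyrimidine): 5 C→T.
Transversions (purine↔pyrimidine): 6 G→T, 9 A→C, 21 A→T.

1 transition, 3 transversions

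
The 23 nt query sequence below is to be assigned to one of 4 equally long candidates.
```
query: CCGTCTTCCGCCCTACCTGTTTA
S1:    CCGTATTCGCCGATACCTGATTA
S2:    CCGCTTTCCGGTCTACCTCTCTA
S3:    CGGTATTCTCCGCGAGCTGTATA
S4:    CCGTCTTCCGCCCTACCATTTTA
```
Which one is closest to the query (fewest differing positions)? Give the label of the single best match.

S4

Hamming distances to query — S1: 6; S2: 6; S3: 8; S4: 2.
Smallest is S4 with 2 mismatches.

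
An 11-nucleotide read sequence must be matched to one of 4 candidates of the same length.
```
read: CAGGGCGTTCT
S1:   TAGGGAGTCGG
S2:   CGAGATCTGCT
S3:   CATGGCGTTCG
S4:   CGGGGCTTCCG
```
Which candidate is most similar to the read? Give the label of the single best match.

S3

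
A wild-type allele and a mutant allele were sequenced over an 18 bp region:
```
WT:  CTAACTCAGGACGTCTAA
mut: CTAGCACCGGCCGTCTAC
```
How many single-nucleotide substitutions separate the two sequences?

5

Comparing position by position, 5 bases differ: 4 (A/G), 6 (T/A), 8 (A/C), 11 (A/C), 18 (A/C).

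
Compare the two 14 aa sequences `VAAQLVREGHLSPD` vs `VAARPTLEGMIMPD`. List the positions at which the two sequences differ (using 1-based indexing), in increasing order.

Differences at position 4 (Q→R), position 5 (L→P), position 6 (V→T), position 7 (R→L), position 10 (H→M), position 11 (L→I), position 12 (S→M).

4, 5, 6, 7, 10, 11, 12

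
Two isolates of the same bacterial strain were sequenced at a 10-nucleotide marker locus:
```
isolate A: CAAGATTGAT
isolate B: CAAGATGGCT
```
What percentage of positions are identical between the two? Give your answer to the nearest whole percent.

80%

2 positions differ (7, 9), so 8 of 10 match: 8/10 = 80%.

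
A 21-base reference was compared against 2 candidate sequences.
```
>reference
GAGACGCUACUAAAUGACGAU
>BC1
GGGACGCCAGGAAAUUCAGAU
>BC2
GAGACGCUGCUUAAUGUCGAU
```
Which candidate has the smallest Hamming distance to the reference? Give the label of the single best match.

BC1 differs at 7 positions; BC2 differs at 3 positions. The closest is BC2.

BC2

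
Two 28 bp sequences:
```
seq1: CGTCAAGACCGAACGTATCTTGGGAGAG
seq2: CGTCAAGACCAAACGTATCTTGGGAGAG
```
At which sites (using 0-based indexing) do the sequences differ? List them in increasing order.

10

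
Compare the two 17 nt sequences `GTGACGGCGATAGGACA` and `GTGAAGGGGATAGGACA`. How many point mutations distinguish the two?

2

Mismatches (1-based): base 5: C→A; base 8: C→G.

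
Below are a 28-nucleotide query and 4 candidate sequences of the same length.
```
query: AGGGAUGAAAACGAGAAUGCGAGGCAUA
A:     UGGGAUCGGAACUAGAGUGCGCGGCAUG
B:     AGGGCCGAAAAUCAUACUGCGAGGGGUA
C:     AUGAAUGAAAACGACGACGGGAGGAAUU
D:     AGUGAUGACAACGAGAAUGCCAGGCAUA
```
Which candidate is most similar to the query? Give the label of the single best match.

D

Hamming distances to query — A: 8; B: 8; C: 8; D: 3.
Smallest is D with 3 mismatches.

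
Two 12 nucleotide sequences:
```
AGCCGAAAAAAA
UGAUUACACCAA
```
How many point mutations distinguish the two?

The sequences differ at sites 1, 3, 4, 5, 7, 9, 10 (1-based) — 7 in total.

7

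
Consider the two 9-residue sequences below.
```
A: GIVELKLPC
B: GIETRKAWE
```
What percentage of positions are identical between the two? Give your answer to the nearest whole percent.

6 positions differ (3, 4, 5, 7, 8, 9), so 3 of 9 match: 3/9 = 33.33%.

33%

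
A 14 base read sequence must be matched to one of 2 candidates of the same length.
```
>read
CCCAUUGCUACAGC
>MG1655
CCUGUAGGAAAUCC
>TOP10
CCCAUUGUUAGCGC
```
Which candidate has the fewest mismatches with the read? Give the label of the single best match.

MG1655 differs at 8 sites; TOP10 differs at 3 sites. The closest is TOP10.

TOP10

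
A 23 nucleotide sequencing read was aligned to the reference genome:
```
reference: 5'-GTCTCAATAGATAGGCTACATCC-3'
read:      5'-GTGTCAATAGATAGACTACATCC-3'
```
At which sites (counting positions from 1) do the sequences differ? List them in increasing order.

Scanning 1-based: 3: C/G; 15: G/A.

3, 15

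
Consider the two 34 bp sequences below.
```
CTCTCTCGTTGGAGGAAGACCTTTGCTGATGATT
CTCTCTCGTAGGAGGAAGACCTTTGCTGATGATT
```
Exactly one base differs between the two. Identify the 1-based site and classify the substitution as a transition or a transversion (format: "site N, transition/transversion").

The sequences differ only at site 10: T→A (pyrimidine→purine), a transversion.

site 10, transversion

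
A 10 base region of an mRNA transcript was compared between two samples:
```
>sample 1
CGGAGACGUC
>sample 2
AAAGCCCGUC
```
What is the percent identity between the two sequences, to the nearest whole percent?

40%

6 positions differ (1, 2, 3, 4, 5, 6), so 4 of 10 match: 4/10 = 40%.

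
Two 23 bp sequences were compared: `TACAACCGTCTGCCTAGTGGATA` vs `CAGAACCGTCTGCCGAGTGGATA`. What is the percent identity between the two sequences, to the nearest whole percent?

3 positions differ (1, 3, 15), so 20 of 23 match: 20/23 = 86.96%.

87%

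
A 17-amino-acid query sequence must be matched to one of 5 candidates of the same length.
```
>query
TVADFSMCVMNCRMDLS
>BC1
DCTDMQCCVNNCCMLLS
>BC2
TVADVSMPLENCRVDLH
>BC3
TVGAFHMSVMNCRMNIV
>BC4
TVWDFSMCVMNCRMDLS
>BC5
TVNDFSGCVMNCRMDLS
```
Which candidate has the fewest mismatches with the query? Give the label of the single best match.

BC4

BC1 differs at 9 residues; BC2 differs at 6 residues; BC3 differs at 7 residues; BC4 differs at 1 residue; BC5 differs at 2 residues. The closest is BC4.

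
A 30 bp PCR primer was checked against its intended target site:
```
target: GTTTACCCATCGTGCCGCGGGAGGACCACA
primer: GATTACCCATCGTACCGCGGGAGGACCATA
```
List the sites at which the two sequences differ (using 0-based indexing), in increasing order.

1, 13, 28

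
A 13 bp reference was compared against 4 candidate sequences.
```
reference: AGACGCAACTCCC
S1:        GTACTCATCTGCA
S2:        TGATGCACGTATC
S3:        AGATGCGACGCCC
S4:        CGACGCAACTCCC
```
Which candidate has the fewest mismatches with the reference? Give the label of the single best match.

S4

S1 differs at 6 bases; S2 differs at 6 bases; S3 differs at 3 bases; S4 differs at 1 base. The closest is S4.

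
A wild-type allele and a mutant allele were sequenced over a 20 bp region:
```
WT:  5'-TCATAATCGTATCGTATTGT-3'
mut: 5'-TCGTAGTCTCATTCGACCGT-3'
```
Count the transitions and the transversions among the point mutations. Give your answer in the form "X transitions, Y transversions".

6 transitions, 3 transversions

Transitions (purine↔purine or pyrimidine↔pyrimidine): 3 A→G, 6 A→G, 10 T→C, 13 C→T, 17 T→C, 18 T→C.
Transversions (purine↔pyrimidine): 9 G→T, 14 G→C, 15 T→G.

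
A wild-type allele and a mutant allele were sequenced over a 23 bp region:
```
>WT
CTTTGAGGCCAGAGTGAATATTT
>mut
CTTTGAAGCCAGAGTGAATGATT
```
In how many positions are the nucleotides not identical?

Comparing position by position, 3 positions differ: 7 (G/A), 20 (A/G), 21 (T/A).

3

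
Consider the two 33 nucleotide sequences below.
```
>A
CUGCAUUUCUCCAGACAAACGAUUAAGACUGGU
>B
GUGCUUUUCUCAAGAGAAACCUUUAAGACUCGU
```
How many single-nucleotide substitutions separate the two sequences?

7

The sequences differ at sites 1, 5, 12, 16, 21, 22, 31 (1-based) — 7 in total.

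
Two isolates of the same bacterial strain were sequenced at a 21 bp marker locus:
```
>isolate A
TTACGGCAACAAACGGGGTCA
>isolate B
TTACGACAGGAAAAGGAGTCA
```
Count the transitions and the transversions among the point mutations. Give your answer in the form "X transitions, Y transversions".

Mismatches (1-based):
site 6: G→A (purine→purine, transition)
site 9: A→G (purine→purine, transition)
site 10: C→G (pyrimidine→purine, transversion)
site 14: C→A (pyrimidine→purine, transversion)
site 17: G→A (purine→purine, transition)

3 transitions, 2 transversions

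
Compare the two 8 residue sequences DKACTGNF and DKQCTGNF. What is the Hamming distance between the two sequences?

1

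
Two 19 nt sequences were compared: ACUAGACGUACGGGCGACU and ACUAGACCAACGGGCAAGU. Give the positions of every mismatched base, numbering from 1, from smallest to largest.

8, 9, 16, 18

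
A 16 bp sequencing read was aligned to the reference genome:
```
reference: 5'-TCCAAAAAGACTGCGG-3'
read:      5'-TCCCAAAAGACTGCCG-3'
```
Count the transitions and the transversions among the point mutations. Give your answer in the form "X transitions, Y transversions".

Transitions (purine↔purine or pyrimidine↔pyrimidine): none.
Transversions (purine↔pyrimidine): 4 A→C, 15 G→C.

0 transitions, 2 transversions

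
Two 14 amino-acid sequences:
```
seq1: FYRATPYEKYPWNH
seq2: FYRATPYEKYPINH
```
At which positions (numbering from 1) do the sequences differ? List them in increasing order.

Scanning 1-based: 12: W/I.

12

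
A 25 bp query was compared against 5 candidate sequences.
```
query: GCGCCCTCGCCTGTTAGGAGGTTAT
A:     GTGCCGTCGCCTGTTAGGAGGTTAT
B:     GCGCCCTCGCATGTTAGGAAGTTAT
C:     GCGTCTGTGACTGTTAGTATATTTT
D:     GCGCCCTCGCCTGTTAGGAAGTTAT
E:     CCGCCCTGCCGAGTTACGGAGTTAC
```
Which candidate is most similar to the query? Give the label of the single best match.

D

Hamming distances to query — A: 2; B: 2; C: 9; D: 1; E: 9.
Smallest is D with 1 mismatch.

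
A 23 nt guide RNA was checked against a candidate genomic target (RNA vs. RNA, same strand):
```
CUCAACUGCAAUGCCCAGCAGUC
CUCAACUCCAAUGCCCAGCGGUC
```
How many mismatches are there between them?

2

Mismatches (1-based): site 8: G→C; site 20: A→G.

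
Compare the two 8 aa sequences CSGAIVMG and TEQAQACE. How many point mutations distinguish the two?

7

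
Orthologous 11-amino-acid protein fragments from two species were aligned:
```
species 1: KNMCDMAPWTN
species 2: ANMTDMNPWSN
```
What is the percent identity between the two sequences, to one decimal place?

63.6%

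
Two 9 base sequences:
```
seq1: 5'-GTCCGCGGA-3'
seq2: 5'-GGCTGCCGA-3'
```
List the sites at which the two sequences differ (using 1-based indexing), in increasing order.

2, 4, 7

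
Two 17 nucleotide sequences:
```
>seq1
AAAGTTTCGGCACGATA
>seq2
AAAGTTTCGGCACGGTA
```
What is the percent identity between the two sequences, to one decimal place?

1 position differs (15), so 16 of 17 match: 16/17 = 94.12%.

94.1%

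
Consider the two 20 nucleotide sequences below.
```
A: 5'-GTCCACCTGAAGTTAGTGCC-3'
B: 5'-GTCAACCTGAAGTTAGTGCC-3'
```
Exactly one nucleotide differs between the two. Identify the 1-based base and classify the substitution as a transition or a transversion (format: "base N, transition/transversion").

The sequences differ only at base 4: C→A (pyrimidine→purine), a transversion.

base 4, transversion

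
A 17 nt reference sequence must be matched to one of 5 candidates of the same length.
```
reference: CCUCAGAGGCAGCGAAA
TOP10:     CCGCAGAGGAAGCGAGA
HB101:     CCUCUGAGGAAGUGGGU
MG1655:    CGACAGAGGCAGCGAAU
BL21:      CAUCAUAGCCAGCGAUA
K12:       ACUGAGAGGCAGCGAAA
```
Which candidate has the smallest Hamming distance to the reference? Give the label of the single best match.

K12

Hamming distances to reference — TOP10: 3; HB101: 6; MG1655: 3; BL21: 4; K12: 2.
Smallest is K12 with 2 mismatches.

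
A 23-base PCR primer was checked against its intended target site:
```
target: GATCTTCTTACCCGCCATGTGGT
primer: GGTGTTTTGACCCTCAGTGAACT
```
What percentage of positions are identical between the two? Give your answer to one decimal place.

10 positions differ (2, 4, 7, 9, 14, 16, 17, 20, 21, 22), so 13 of 23 match: 13/23 = 56.52%.

56.5%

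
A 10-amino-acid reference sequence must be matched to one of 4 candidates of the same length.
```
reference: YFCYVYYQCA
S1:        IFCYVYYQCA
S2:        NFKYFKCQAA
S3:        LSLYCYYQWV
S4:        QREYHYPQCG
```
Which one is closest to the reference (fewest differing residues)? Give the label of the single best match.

S1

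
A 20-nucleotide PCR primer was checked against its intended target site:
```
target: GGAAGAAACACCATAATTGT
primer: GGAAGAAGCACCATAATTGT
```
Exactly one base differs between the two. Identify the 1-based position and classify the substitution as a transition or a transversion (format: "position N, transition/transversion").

position 8, transition

Position 8 changes A→G. A is a purine and G is a purine, so this is a transition.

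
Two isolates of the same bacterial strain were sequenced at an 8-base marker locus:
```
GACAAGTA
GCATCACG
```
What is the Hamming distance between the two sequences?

7

Mismatches (1-based): base 2: A→C; base 3: C→A; base 4: A→T; base 5: A→C; base 6: G→A; base 7: T→C; base 8: A→G.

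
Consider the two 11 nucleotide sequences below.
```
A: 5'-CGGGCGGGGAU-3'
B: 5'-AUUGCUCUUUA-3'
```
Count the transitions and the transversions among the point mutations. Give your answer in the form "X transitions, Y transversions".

Transitions (purine↔purine or pyrimidine↔pyrimidine): none.
Transversions (purine↔pyrimidine): 1 C→A, 2 G→U, 3 G→U, 6 G→U, 7 G→C, 8 G→U, 9 G→U, 10 A→U, 11 U→A.

0 transitions, 9 transversions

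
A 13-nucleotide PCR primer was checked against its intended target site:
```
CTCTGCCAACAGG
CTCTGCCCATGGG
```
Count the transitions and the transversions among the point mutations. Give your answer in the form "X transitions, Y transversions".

2 transitions, 1 transversion

Transitions (purine↔purine or pyrimidine↔pyrimidine): 10 C→T, 11 A→G.
Transversions (purine↔pyrimidine): 8 A→C.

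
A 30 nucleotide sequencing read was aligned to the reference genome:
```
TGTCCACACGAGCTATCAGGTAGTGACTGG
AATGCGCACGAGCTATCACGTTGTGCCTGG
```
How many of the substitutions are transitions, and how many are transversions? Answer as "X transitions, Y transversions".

2 transitions, 5 transversions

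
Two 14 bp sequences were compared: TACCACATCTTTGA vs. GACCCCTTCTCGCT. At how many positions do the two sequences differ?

Mismatches (1-based): position 1: T→G; position 5: A→C; position 7: A→T; position 11: T→C; position 12: T→G; position 13: G→C; position 14: A→T.

7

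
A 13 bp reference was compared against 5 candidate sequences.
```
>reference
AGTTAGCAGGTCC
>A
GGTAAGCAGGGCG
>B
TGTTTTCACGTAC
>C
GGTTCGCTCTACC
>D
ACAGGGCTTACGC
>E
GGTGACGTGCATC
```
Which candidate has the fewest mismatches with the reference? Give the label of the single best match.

A differs at 4 positions; B differs at 5 positions; C differs at 6 positions; D differs at 9 positions; E differs at 8 positions. The closest is A.

A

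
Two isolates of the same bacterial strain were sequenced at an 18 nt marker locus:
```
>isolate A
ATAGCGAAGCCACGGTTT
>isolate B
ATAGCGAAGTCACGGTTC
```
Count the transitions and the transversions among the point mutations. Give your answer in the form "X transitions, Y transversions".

Mismatches (1-based):
position 10: C→T (pyrimidine→pyrimidine, transition)
position 18: T→C (pyrimidine→pyrimidine, transition)

2 transitions, 0 transversions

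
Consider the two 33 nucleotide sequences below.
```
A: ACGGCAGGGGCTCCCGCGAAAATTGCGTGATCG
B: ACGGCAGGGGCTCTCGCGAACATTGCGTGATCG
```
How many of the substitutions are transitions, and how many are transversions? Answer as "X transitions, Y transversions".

Transitions (purine↔purine or pyrimidine↔pyrimidine): 14 C→T.
Transversions (purine↔pyrimidine): 21 A→C.

1 transition, 1 transversion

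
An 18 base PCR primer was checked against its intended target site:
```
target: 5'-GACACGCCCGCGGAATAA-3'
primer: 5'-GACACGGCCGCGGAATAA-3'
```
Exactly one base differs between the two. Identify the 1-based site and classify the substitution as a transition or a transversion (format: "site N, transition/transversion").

The sequences differ only at site 7: C→G (pyrimidine→purine), a transversion.

site 7, transversion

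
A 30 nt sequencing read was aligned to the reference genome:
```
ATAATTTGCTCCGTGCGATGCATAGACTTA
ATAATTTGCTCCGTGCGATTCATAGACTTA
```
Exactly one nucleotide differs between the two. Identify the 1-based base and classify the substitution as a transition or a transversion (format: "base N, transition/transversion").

base 20, transversion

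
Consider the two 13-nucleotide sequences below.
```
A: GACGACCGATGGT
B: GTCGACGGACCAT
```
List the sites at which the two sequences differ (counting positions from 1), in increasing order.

Differences at site 2 (A→T), site 7 (C→G), site 10 (T→C), site 11 (G→C), site 12 (G→A).

2, 7, 10, 11, 12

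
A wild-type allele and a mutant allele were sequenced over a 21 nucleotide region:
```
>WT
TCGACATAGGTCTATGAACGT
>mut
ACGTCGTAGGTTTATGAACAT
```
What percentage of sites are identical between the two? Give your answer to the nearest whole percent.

76%

Mismatches at positions 1, 4, 6, 12, 20 (1-based): 5 of 21.
Identical positions: 16/21 = 76.19% → 76%.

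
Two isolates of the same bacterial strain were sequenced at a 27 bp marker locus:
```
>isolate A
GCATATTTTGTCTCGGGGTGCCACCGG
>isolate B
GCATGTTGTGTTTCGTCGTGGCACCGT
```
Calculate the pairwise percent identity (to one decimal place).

74.1%

Mismatches at positions 5, 8, 12, 16, 17, 21, 27 (1-based): 7 of 27.
Identical positions: 20/27 = 74.07% → 74.1%.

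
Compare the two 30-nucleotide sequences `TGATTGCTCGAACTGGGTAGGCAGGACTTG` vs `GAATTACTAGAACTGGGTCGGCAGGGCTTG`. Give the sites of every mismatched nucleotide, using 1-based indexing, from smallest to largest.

1, 2, 6, 9, 19, 26

Scanning 1-based: 1: T/G; 2: G/A; 6: G/A; 9: C/A; 19: A/C; 26: A/G.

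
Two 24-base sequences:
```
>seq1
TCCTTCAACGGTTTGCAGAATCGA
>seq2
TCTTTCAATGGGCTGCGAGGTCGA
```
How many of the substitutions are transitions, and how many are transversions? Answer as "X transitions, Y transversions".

Mismatches (1-based):
base 3: C→T (pyrimidine→pyrimidine, transition)
base 9: C→T (pyrimidine→pyrimidine, transition)
base 12: T→G (pyrimidine→purine, transversion)
base 13: T→C (pyrimidine→pyrimidine, transition)
base 17: A→G (purine→purine, transition)
base 18: G→A (purine→purine, transition)
base 19: A→G (purine→purine, transition)
base 20: A→G (purine→purine, transition)

7 transitions, 1 transversion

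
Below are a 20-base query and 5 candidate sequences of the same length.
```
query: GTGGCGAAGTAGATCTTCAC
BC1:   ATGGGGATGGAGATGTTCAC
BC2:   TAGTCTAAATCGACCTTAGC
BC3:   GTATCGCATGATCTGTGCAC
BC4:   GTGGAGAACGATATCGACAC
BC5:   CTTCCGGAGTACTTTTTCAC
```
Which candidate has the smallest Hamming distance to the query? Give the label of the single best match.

BC1

Hamming distances to query — BC1: 5; BC2: 9; BC3: 9; BC4: 6; BC5: 7.
Smallest is BC1 with 5 mismatches.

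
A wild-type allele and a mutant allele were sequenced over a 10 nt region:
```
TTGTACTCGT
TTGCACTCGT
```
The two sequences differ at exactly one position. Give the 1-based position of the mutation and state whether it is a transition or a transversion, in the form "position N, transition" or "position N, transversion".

position 4, transition

Position 4 changes T→C. T is a pyrimidine and C is a pyrimidine, so this is a transition.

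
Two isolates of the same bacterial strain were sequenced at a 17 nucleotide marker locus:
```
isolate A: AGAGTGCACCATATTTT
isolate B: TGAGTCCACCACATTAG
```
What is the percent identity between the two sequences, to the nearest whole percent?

71%

5 positions differ (1, 6, 12, 16, 17), so 12 of 17 match: 12/17 = 70.59%.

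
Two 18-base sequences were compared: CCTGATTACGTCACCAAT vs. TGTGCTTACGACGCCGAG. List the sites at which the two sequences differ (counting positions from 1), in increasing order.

Scanning 1-based: 1: C/T; 2: C/G; 5: A/C; 11: T/A; 13: A/G; 16: A/G; 18: T/G.

1, 2, 5, 11, 13, 16, 18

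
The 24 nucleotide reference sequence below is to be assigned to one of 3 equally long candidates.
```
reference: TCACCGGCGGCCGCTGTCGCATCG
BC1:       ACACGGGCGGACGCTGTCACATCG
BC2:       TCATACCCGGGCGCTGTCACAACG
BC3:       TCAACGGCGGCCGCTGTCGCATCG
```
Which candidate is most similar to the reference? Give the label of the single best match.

BC1 differs at 4 positions; BC2 differs at 7 positions; BC3 differs at 1 position. The closest is BC3.

BC3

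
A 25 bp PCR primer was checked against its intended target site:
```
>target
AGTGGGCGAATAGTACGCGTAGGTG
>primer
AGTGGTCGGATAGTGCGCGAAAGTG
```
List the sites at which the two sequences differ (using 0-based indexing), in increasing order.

Differences at site 5 (G→T), site 8 (A→G), site 14 (A→G), site 19 (T→A), site 21 (G→A).

5, 8, 14, 19, 21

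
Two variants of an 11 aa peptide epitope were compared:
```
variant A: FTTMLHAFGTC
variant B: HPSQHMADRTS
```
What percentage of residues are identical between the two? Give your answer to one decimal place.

Mismatches at positions 1, 2, 3, 4, 5, 6, 8, 9, 11 (1-based): 9 of 11.
Identical positions: 2/11 = 18.18% → 18.2%.

18.2%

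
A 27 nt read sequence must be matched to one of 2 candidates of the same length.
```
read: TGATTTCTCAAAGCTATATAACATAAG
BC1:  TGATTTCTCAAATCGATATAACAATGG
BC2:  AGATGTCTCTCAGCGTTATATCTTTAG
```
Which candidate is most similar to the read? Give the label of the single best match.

BC1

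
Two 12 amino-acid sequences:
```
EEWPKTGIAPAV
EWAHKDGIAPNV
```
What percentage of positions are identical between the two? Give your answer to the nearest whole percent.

Mismatches at positions 2, 3, 4, 6, 11 (1-based): 5 of 12.
Identical positions: 7/12 = 58.33% → 58%.

58%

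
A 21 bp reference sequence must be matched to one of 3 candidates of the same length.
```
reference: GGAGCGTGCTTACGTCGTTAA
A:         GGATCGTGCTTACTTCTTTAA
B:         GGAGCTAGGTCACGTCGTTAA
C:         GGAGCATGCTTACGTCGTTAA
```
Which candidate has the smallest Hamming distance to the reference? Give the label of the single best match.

C

A differs at 3 sites; B differs at 4 sites; C differs at 1 site. The closest is C.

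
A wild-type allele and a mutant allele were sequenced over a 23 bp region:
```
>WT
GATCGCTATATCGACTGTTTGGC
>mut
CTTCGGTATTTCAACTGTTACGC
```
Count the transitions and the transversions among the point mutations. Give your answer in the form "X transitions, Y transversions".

Mismatches (1-based):
position 1: G→C (purine→pyrimidine, transversion)
position 2: A→T (purine→pyrimidine, transversion)
position 6: C→G (pyrimidine→purine, transversion)
position 10: A→T (purine→pyrimidine, transversion)
position 13: G→A (purine→purine, transition)
position 20: T→A (pyrimidine→purine, transversion)
position 21: G→C (purine→pyrimidine, transversion)

1 transition, 6 transversions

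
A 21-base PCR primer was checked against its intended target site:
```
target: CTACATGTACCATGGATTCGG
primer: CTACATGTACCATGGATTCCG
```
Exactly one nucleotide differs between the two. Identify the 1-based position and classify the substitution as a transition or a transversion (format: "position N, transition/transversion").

The sequences differ only at position 20: G→C (purine→pyrimidine), a transversion.

position 20, transversion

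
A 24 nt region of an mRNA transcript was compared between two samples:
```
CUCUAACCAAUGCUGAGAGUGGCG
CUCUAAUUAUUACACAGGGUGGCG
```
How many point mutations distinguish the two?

7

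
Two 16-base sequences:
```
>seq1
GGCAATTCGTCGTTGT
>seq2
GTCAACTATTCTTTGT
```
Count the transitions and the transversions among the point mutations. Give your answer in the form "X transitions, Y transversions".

1 transition, 4 transversions

Mismatches (1-based):
base 2: G→T (purine→pyrimidine, transversion)
base 6: T→C (pyrimidine→pyrimidine, transition)
base 8: C→A (pyrimidine→purine, transversion)
base 9: G→T (purine→pyrimidine, transversion)
base 12: G→T (purine→pyrimidine, transversion)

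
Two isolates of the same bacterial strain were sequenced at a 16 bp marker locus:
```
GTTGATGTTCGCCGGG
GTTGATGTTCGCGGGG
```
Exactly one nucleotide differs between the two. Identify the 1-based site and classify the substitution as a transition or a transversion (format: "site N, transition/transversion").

site 13, transversion

Site 13 changes C→G. C is a pyrimidine and G is a purine, so this is a transversion.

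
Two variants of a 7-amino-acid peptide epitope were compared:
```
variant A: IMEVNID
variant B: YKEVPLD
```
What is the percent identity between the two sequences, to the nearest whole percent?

4 positions differ (1, 2, 5, 6), so 3 of 7 match: 3/7 = 42.86%.

43%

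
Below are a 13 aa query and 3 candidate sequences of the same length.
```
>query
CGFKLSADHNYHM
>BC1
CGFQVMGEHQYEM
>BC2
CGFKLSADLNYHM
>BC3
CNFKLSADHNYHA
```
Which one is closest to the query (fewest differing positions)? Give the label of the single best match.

BC2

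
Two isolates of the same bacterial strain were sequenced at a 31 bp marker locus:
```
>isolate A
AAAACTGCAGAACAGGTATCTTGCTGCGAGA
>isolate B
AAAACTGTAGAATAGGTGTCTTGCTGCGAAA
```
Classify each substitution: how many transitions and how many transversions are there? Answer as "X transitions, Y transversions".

4 transitions, 0 transversions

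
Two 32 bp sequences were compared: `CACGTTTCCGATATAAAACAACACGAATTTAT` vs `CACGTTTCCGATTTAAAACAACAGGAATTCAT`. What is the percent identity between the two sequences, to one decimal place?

3 positions differ (13, 24, 30), so 29 of 32 match: 29/32 = 90.62%.

90.6%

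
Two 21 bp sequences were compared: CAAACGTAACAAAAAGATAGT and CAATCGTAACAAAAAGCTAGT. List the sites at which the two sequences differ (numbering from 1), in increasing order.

4, 17

Scanning 1-based: 4: A/T; 17: A/C.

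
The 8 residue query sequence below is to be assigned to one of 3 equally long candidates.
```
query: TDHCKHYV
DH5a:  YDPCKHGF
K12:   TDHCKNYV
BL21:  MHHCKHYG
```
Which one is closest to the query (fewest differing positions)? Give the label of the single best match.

K12

Hamming distances to query — DH5a: 4; K12: 1; BL21: 3.
Smallest is K12 with 1 mismatch.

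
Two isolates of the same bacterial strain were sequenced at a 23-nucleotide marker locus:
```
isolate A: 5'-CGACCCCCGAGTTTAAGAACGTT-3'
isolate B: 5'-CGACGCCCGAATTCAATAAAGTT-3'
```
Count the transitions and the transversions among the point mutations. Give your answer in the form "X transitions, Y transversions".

Mismatches (1-based):
position 5: C→G (pyrimidine→purine, transversion)
position 11: G→A (purine→purine, transition)
position 14: T→C (pyrimidine→pyrimidine, transition)
position 17: G→T (purine→pyrimidine, transversion)
position 20: C→A (pyrimidine→purine, transversion)

2 transitions, 3 transversions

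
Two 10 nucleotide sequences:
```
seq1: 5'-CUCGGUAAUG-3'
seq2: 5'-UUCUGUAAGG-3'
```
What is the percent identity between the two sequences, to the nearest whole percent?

Mismatches at positions 1, 4, 9 (1-based): 3 of 10.
Identical positions: 7/10 = 70% → 70%.

70%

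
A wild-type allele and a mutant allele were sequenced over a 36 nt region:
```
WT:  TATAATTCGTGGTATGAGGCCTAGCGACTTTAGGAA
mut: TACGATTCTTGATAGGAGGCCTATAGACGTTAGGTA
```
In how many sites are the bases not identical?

Comparing position by position, 9 sites differ: 3 (T/C), 4 (A/G), 9 (G/T), 12 (G/A), 15 (T/G), 24 (G/T), 25 (C/A), 29 (T/G), 35 (A/T).

9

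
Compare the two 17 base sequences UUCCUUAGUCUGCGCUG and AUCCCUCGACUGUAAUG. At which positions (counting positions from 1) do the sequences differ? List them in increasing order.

Scanning 1-based: 1: U/A; 5: U/C; 7: A/C; 9: U/A; 13: C/U; 14: G/A; 15: C/A.

1, 5, 7, 9, 13, 14, 15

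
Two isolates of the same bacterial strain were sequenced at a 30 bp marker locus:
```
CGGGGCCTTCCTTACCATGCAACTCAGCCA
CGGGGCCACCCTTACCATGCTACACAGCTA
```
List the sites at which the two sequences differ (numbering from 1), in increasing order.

8, 9, 21, 24, 29

Differences at site 8 (T→A), site 9 (T→C), site 21 (A→T), site 24 (T→A), site 29 (C→T).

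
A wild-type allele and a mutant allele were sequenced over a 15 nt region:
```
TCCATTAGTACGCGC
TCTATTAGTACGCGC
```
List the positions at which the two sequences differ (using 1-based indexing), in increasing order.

3

Differences at position 3 (C→T).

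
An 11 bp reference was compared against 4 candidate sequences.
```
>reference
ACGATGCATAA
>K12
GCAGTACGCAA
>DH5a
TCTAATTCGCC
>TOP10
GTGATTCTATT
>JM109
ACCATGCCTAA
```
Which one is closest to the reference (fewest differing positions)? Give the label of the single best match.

Hamming distances to reference — K12: 6; DH5a: 9; TOP10: 7; JM109: 2.
Smallest is JM109 with 2 mismatches.

JM109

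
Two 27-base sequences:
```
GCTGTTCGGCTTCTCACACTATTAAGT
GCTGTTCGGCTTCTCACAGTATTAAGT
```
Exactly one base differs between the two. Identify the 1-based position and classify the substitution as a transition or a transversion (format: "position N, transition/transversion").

Position 19 changes C→G. C is a pyrimidine and G is a purine, so this is a transversion.

position 19, transversion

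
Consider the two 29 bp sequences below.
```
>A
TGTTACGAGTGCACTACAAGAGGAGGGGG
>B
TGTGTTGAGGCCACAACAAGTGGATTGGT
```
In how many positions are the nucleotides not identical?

10

Comparing position by position, 10 positions differ: 4 (T/G), 5 (A/T), 6 (C/T), 10 (T/G), 11 (G/C), 15 (T/A), 21 (A/T), 25 (G/T), 26 (G/T), 29 (G/T).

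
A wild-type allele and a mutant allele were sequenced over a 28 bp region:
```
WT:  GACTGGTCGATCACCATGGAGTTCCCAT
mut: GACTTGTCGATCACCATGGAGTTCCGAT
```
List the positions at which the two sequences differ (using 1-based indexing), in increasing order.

Differences at position 5 (G→T), position 26 (C→G).

5, 26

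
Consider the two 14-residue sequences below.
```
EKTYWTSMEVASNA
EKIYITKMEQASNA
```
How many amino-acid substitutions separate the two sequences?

4

The sequences differ at residues 3, 5, 7, 10 (1-based) — 4 in total.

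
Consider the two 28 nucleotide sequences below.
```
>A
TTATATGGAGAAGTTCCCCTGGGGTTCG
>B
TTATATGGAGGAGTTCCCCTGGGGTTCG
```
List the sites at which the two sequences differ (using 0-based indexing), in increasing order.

10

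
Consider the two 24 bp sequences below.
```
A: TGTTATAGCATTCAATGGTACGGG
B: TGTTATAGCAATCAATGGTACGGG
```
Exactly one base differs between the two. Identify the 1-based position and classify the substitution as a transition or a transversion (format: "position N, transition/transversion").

The sequences differ only at position 11: T→A (pyrimidine→purine), a transversion.

position 11, transversion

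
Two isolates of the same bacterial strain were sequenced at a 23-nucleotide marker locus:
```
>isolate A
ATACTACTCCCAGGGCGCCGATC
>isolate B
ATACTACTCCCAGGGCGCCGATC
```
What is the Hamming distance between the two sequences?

0

The two sequences are identical at every position.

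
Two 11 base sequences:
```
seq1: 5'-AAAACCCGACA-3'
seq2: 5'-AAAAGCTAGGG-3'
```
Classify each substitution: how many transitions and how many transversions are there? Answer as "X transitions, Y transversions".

4 transitions, 2 transversions

Transitions (purine↔purine or pyrimidine↔pyrimidine): 7 C→T, 8 G→A, 9 A→G, 11 A→G.
Transversions (purine↔pyrimidine): 5 C→G, 10 C→G.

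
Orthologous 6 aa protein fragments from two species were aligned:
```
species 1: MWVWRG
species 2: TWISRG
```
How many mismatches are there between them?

Mismatches (1-based): residue 1: M→T; residue 3: V→I; residue 4: W→S.

3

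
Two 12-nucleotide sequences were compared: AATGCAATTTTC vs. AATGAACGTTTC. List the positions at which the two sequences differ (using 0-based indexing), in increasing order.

4, 6, 7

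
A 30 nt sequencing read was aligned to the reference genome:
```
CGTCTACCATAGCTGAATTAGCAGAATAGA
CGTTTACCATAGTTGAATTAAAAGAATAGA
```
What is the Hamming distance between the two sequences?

4

The sequences differ at sites 4, 13, 21, 22 (1-based) — 4 in total.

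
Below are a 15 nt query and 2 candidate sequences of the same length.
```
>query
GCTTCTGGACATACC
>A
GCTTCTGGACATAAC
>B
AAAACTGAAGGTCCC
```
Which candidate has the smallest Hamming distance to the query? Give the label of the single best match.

A

A differs at 1 base; B differs at 8 bases. The closest is A.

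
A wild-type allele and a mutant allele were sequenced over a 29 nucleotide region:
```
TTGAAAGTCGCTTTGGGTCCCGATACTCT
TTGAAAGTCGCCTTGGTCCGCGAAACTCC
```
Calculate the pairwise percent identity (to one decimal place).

Mismatches at positions 12, 17, 18, 20, 24, 29 (1-based): 6 of 29.
Identical positions: 23/29 = 79.31% → 79.3%.

79.3%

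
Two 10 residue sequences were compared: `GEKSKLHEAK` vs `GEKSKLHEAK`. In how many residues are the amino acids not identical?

No positions differ; the sequences are identical.

0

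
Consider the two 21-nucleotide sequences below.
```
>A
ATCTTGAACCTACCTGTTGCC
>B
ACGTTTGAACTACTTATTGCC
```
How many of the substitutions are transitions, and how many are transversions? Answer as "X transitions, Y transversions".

Mismatches (1-based):
base 2: T→C (pyrimidine→pyrimidine, transition)
base 3: C→G (pyrimidine→purine, transversion)
base 6: G→T (purine→pyrimidine, transversion)
base 7: A→G (purine→purine, transition)
base 9: C→A (pyrimidine→purine, transversion)
base 14: C→T (pyrimidine→pyrimidine, transition)
base 16: G→A (purine→purine, transition)

4 transitions, 3 transversions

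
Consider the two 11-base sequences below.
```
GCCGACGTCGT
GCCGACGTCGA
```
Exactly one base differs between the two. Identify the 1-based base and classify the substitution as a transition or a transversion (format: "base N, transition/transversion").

The sequences differ only at base 11: T→A (pyrimidine→purine), a transversion.

base 11, transversion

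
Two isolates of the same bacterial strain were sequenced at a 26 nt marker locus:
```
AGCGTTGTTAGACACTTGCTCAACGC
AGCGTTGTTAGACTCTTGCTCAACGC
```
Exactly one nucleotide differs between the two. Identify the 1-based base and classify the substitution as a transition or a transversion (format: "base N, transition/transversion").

base 14, transversion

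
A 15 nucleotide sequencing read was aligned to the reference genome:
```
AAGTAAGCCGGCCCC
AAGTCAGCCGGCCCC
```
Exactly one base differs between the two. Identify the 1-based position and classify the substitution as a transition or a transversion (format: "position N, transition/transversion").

The sequences differ only at position 5: A→C (purine→pyrimidine), a transversion.

position 5, transversion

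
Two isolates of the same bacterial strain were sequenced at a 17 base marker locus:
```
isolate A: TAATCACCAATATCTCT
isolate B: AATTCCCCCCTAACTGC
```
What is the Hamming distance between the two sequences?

The sequences differ at sites 1, 3, 6, 9, 10, 13, 16, 17 (1-based) — 8 in total.

8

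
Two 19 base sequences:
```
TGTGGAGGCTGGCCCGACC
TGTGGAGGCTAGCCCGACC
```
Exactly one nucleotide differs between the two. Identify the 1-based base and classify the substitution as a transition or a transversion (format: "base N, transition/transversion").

base 11, transition

Base 11 changes G→A. G is a purine and A is a purine, so this is a transition.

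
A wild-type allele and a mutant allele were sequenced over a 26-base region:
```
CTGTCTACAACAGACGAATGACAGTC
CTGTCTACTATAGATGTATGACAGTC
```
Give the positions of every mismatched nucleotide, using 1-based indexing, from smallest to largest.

Scanning 1-based: 9: A/T; 11: C/T; 15: C/T; 17: A/T.

9, 11, 15, 17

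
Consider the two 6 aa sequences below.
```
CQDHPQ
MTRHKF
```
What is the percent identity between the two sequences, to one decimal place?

5 positions differ (1, 2, 3, 5, 6), so 1 of 6 match: 1/6 = 16.67%.

16.7%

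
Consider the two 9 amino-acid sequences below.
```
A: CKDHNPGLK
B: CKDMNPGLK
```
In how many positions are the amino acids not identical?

Mismatches (1-based): position 4: H→M.

1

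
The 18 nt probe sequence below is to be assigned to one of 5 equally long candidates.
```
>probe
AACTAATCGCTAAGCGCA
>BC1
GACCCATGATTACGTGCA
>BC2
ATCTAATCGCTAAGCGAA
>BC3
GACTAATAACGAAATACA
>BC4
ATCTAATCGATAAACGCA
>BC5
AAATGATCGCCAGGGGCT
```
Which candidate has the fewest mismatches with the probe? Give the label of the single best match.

Hamming distances to probe — BC1: 8; BC2: 2; BC3: 7; BC4: 3; BC5: 6.
Smallest is BC2 with 2 mismatches.

BC2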